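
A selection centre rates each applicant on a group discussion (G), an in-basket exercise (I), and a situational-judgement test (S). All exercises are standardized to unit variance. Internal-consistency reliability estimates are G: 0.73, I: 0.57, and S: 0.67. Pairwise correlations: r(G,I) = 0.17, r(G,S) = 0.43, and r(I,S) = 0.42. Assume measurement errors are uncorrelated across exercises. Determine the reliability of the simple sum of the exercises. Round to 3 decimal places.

0.796

Var(G+I+S) = 3 + 2·[0.17 + 0.43 + 0.42] = 3 + 2.04 = 5.04.
Under uncorrelated errors the observed covariances equal the true-score covariances, so only the own-variance terms attenuate.
True-score variance = [0.73 + 0.57 + 0.67] + 2.04 = 1.97 + 2.04 = 4.01.
Reliability = 4.01 / 5.04 = 0.796.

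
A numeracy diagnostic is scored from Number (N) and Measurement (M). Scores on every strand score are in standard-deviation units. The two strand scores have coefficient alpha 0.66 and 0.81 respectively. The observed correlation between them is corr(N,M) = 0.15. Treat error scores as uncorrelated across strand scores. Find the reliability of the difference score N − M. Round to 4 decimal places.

0.6882

Var(N−M) = 1 + 1 − 2·0.15 = 2 − 0.3 = 1.7.
Under uncorrelated errors the observed covariances equal the true-score covariances, so only the own-variance terms attenuate.
True-score variance = [0.66 + 0.81] − 0.3 = 1.47 − 0.3 = 1.17.
Reliability = 1.17 / 1.7 = 0.6882.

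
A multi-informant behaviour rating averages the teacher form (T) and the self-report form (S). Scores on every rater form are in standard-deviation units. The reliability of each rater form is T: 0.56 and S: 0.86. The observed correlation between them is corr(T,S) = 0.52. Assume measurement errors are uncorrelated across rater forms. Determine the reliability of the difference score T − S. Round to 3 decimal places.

Var(T−S) = 1 + 1 − 2·0.52 = 2 − 1.04 = 0.96.
With uncorrelated errors the cross-covariances are all true-score covariance, so they carry over unchanged; only the diagonal terms shrink to ρᵢσᵢ².
True-score variance = [0.56 + 0.86] − 1.04 = 1.42 − 1.04 = 0.38.
Reliability = 0.38 / 0.96 = 0.396.

0.396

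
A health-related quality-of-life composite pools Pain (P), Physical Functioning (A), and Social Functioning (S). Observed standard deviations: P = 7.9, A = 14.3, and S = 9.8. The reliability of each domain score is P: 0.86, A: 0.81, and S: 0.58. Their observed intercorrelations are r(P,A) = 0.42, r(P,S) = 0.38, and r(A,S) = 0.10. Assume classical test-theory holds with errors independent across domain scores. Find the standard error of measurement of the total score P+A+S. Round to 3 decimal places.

Var(total) = 362.94 + 181.762 = 544.702.
True-score variance = 275.013 + 181.762 = 456.775, so reliability = 0.8386.
Error variance = 544.702 − 456.775 = 87.9273; SEM = √87.9273 = 9.377.

9.377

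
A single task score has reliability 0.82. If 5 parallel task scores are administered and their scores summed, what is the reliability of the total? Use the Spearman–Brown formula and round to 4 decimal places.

0.9579

ρ_k = kρ / (1 + (k−1)ρ) = 5·0.82 / (1 + 4·0.82) = 4.100 / 4.280 = 0.9579.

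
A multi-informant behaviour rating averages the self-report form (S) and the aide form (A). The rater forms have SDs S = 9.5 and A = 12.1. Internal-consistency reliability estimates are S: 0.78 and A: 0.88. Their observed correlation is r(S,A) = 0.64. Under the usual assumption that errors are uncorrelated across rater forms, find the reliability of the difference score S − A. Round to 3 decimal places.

0.582

Var(S−A) = 9.5² + 12.1² − 2·9.5·12.1·0.64 = 236.66 − 147.136 = 89.524.
Because errors are independent across components, Cov(Tᵢ,Tⱼ) = Cov(Xᵢ,Xⱼ); the off-diagonal part of the true-score variance is the same as above.
True-score variance = [9.5²·0.78 + 12.1²·0.88] − 147.136 = 199.236 − 147.136 = 52.0998.
Reliability = 52.0998 / 89.524 = 0.582.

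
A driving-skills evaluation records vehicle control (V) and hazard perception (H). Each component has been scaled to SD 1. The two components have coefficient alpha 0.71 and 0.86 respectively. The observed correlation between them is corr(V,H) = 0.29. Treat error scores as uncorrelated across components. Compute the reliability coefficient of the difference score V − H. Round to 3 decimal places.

Var(V−H) = 1 + 1 − 2·0.29 = 2 − 0.58 = 1.42.
With uncorrelated errors the cross-covariances are all true-score covariance, so they carry over unchanged; only the diagonal terms shrink to ρᵢσᵢ².
True-score variance = [0.71 + 0.86] − 0.58 = 1.57 − 0.58 = 0.99.
Reliability = 0.99 / 1.42 = 0.697.

0.697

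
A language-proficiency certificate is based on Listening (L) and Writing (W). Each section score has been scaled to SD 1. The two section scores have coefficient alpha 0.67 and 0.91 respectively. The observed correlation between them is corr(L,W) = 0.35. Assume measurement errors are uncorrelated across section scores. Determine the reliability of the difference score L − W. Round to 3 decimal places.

0.677

Var(L−W) = 1 + 1 − 2·0.35 = 2 − 0.7 = 1.3.
Because errors are independent across components, Cov(Tᵢ,Tⱼ) = Cov(Xᵢ,Xⱼ); the off-diagonal part of the true-score variance is the same as above.
True-score variance = [0.67 + 0.91] − 0.7 = 1.58 − 0.7 = 0.88.
Reliability = 0.88 / 1.3 = 0.677.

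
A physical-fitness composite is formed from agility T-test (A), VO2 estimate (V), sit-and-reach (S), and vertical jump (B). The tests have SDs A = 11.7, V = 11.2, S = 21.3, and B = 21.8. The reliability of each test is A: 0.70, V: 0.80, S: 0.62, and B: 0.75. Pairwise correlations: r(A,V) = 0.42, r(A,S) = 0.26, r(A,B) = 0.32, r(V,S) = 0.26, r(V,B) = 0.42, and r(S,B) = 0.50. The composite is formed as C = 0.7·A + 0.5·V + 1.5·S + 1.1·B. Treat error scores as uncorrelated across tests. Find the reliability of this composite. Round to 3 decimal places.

Var(C) = 0.7²·11.7² + 0.5²·11.2² + 1.5²·21.3² + 1.1²·21.8² + 2·[0.35·11.7·11.2·0.42 + 1.05·11.7·21.3·0.26 + 0.77·11.7·21.8·0.32 + 0.75·11.2·21.3·0.26 + 0.55·11.2·21.8·0.42 + 1.65·21.3·21.8·0.50] = 1694.28 + 1272.29 = 2966.57.
With uncorrelated errors the cross-covariances are all true-score covariance, so they carry over unchanged; only the diagonal terms shrink to ρᵢσᵢ².
True-score variance = [0.7²·11.7²·0.70 + 0.5²·11.2²·0.80 + 1.5²·21.3²·0.62 + 1.1²·21.8²·0.75] + 1272.29 = 1136.22 + 1272.29 = 2408.51.
Reliability = 2408.51 / 2966.57 = 0.812.

0.812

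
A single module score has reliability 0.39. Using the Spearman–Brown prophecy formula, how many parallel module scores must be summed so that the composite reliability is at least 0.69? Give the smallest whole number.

k ≥ ρ*(1−ρ₁)/(ρ₁(1−ρ*)) = 0.69·0.61 / (0.39·0.31) = 3.481.
Smallest integer k = 4.

4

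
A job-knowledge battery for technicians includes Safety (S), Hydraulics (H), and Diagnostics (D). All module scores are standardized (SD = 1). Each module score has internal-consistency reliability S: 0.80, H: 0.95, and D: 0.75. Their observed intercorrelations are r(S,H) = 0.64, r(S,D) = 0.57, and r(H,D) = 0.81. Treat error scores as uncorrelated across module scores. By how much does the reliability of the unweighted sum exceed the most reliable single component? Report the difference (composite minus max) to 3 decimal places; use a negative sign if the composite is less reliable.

Var(sum) = 3 + 4.04 = 7.04; true-score variance = 2.5 + 4.04 = 6.54; composite reliability = 0.9290.
Max component reliability = 0.9500.
Difference = 0.9290 − 0.9500 = -0.021.

-0.021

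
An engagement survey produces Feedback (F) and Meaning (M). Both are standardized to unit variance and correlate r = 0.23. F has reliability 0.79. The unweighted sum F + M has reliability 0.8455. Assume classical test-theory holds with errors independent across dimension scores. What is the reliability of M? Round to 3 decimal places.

0.830

Var(F+M) = 2 + 2·0.23 = 2.460.
True-score variance = ρ_F + ρ_M + 2·0.23, so 0.8455 = (0.79 + ρ_M + 0.46) / 2.460.
ρ_M = 0.8455·2.460 − 0.79 − 0.46 = 0.830.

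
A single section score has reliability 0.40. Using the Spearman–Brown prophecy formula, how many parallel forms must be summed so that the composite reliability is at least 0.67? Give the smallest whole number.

4

k ≥ ρ*(1−ρ₁)/(ρ₁(1−ρ*)) = 0.67·0.60 / (0.40·0.33) = 3.045.
Smallest integer k = 4.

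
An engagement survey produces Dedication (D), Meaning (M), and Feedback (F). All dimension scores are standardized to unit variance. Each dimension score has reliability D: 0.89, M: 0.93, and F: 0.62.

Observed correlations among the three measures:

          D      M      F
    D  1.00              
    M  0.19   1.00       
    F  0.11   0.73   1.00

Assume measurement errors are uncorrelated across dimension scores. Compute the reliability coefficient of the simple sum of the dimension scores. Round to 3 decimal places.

Var(D+M+F) = 3 + 2·[0.19 + 0.11 + 0.73] = 3 + 2.06 = 5.06.
Because errors are independent across components, Cov(Tᵢ,Tⱼ) = Cov(Xᵢ,Xⱼ); the off-diagonal part of the true-score variance is the same as above.
True-score variance = [0.89 + 0.93 + 0.62] + 2.06 = 2.44 + 2.06 = 4.5.
Reliability = 4.5 / 5.06 = 0.889.

0.889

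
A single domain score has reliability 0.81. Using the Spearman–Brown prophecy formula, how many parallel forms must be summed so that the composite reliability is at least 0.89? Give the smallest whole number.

k ≥ ρ*(1−ρ₁)/(ρ₁(1−ρ*)) = 0.89·0.19 / (0.81·0.11) = 1.898.
Smallest integer k = 2.

2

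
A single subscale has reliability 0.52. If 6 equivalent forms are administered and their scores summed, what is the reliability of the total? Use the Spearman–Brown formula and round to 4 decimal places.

0.8667

ρ_k = kρ / (1 + (k−1)ρ) = 6·0.52 / (1 + 5·0.52) = 3.120 / 3.600 = 0.8667.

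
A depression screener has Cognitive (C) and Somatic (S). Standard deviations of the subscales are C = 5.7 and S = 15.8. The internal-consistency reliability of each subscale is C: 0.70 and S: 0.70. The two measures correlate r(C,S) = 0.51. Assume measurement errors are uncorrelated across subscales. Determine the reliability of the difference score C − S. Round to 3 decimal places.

0.555

Var(C−S) = 5.7² + 15.8² − 2·5.7·15.8·0.51 = 282.13 − 91.8612 = 190.269.
Under uncorrelated errors the observed covariances equal the true-score covariances, so only the own-variance terms attenuate.
True-score variance = [5.7²·0.70 + 15.8²·0.70] − 91.8612 = 197.491 − 91.8612 = 105.63.
Reliability = 105.63 / 190.269 = 0.555.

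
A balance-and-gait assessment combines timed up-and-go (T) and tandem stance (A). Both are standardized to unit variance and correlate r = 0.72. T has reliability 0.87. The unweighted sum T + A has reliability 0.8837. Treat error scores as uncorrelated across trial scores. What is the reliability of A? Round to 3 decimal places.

0.730

Var(T+A) = 2 + 2·0.72 = 3.440.
True-score variance = ρ_T + ρ_A + 2·0.72, so 0.8837 = (0.87 + ρ_A + 1.44) / 3.440.
ρ_A = 0.8837·3.440 − 0.87 − 1.44 = 0.730.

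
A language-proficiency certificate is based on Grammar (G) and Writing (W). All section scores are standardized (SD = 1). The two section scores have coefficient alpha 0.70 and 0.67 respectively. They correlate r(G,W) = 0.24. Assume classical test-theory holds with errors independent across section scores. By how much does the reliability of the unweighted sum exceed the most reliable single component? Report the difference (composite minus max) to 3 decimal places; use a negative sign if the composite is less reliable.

Var(sum) = 2 + 0.48 = 2.48; true-score variance = 1.37 + 0.48 = 1.85; composite reliability = 0.7460.
Max component reliability = 0.7000.
Difference = 0.7460 − 0.7000 = 0.046.

0.046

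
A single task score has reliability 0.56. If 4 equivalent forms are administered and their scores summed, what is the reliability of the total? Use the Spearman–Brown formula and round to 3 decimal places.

0.836

ρ_k = kρ / (1 + (k−1)ρ) = 4·0.56 / (1 + 3·0.56) = 2.240 / 2.680 = 0.836.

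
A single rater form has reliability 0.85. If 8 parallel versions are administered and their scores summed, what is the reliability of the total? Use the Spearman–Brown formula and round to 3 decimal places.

0.978

ρ_k = kρ / (1 + (k−1)ρ) = 8·0.85 / (1 + 7·0.85) = 6.800 / 6.950 = 0.978.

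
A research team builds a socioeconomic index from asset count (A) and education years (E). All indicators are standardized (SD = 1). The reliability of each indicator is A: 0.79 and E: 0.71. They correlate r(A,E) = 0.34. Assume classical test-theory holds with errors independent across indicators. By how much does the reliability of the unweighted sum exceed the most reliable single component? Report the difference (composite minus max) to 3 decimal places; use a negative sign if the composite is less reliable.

0.023

Var(sum) = 2 + 0.68 = 2.68; true-score variance = 1.5 + 0.68 = 2.18; composite reliability = 0.8134.
Max component reliability = 0.7900.
Difference = 0.8134 − 0.7900 = 0.023.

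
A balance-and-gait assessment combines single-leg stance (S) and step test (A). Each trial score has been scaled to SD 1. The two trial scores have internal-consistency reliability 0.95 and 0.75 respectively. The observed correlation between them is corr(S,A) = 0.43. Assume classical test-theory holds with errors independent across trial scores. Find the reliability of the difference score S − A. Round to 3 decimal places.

Var(S−A) = 1 + 1 − 2·0.43 = 2 − 0.86 = 1.14.
Because errors are independent across components, Cov(Tᵢ,Tⱼ) = Cov(Xᵢ,Xⱼ); the off-diagonal part of the true-score variance is the same as above.
True-score variance = [0.95 + 0.75] − 0.86 = 1.7 − 0.86 = 0.84.
Reliability = 0.84 / 1.14 = 0.737.

0.737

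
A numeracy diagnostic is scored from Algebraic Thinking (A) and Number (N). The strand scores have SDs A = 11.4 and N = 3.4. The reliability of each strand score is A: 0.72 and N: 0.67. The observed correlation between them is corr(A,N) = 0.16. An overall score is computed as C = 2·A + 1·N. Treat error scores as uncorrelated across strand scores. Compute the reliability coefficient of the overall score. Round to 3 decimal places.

0.731

Var(C) = 2²·11.4² + 3.4² + 2·[2·11.4·3.4·0.16] = 531.4 + 24.8064 = 556.206.
Because errors are independent across components, Cov(Tᵢ,Tⱼ) = Cov(Xᵢ,Xⱼ); the off-diagonal part of the true-score variance is the same as above.
True-score variance = [2²·11.4²·0.72 + 3.4²·0.67] + 24.8064 = 382.03 + 24.8064 = 406.836.
Reliability = 406.836 / 556.206 = 0.731.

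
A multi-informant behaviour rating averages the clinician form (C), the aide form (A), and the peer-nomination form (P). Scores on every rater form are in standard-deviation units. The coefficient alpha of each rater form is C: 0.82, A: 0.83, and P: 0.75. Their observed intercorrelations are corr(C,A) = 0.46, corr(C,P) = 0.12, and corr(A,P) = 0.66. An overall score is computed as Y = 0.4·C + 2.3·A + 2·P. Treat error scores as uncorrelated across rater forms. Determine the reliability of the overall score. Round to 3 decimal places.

Var(Y) = 0.4² + 2.3² + 2² + 2·[0.92·0.46 + 0.8·0.12 + 4.6·0.66] = 9.45 + 7.1104 = 16.5604.
Because errors are independent across components, Cov(Tᵢ,Tⱼ) = Cov(Xᵢ,Xⱼ); the off-diagonal part of the true-score variance is the same as above.
True-score variance = [0.4²·0.82 + 2.3²·0.83 + 2²·0.75] + 7.1104 = 7.5219 + 7.1104 = 14.6323.
Reliability = 14.6323 / 16.5604 = 0.884.

0.884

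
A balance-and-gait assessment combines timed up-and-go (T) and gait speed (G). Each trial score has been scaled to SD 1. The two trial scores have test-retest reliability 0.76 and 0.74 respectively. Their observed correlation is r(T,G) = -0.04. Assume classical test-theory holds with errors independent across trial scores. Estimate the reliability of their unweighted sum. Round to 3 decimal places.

0.740

Var(T+G) = 2 + 2·[(-0.04)] = 2 − 0.08 = 1.92.
Because errors are independent across components, Cov(Tᵢ,Tⱼ) = Cov(Xᵢ,Xⱼ); the off-diagonal part of the true-score variance is the same as above.
True-score variance = [0.76 + 0.74] − 0.08 = 1.5 − 0.08 = 1.42.
Reliability = 1.42 / 1.92 = 0.740.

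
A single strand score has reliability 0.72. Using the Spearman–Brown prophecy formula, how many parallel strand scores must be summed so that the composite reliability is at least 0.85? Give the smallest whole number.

3

k ≥ ρ*(1−ρ₁)/(ρ₁(1−ρ*)) = 0.85·0.28 / (0.72·0.15) = 2.204.
Smallest integer k = 3.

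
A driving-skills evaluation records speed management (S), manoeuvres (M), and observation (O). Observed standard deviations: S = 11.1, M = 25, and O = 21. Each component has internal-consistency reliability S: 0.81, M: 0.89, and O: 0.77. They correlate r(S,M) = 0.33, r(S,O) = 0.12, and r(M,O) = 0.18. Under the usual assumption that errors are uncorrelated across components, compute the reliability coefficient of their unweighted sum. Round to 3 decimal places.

0.880

Var(S+M+O) = 11.1² + 25² + 21² + 2·[11.1·25·0.33 + 11.1·21·0.12 + 25·21·0.18] = 1189.21 + 428.094 = 1617.3.
Under uncorrelated errors the observed covariances equal the true-score covariances, so only the own-variance terms attenuate.
True-score variance = [11.1²·0.81 + 25²·0.89 + 21²·0.77] + 428.094 = 995.62 + 428.094 = 1423.71.
Reliability = 1423.71 / 1617.3 = 0.880.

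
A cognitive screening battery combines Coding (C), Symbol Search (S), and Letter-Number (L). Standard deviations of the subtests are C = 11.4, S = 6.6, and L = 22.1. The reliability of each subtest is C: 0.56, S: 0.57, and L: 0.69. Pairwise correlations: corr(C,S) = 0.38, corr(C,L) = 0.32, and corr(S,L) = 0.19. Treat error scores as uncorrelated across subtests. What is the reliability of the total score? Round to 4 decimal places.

Var(C+S+L) = 11.4² + 6.6² + 22.1² + 2·[11.4·6.6·0.38 + 11.4·22.1·0.32 + 6.6·22.1·0.19] = 661.93 + 273.851 = 935.781.
Under uncorrelated errors the observed covariances equal the true-score covariances, so only the own-variance terms attenuate.
True-score variance = [11.4²·0.56 + 6.6²·0.57 + 22.1²·0.69] + 273.851 = 434.61 + 273.851 = 708.461.
Reliability = 708.461 / 935.781 = 0.7571.

0.7571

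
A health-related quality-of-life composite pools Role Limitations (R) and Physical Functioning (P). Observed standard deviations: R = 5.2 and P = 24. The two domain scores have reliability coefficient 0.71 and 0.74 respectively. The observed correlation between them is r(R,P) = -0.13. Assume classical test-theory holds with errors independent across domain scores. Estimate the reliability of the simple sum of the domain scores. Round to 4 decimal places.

Var(R+P) = 5.2² + 24² + 2·[5.2·24·(-0.13)] = 603.04 − 32.448 = 570.592.
Under uncorrelated errors the observed covariances equal the true-score covariances, so only the own-variance terms attenuate.
True-score variance = [5.2²·0.71 + 24²·0.74] − 32.448 = 445.438 − 32.448 = 412.99.
Reliability = 412.99 / 570.592 = 0.7238.

0.7238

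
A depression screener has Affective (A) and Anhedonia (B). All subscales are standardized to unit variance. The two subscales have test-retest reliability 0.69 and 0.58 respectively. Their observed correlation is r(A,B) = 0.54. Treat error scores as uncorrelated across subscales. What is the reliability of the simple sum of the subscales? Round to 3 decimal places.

0.763

Var(A+B) = 2 + 2·[0.54] = 2 + 1.08 = 3.08.
With uncorrelated errors the cross-covariances are all true-score covariance, so they carry over unchanged; only the diagonal terms shrink to ρᵢσᵢ².
True-score variance = [0.69 + 0.58] + 1.08 = 1.27 + 1.08 = 2.35.
Reliability = 2.35 / 3.08 = 0.763.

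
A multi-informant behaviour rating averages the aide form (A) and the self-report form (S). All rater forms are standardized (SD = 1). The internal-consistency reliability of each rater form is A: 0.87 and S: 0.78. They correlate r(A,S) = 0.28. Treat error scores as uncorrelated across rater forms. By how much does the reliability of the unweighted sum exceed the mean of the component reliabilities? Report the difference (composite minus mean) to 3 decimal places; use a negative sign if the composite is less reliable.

Var(sum) = 2 + 0.56 = 2.56; true-score variance = 1.65 + 0.56 = 2.21; composite reliability = 0.8633.
Mean component reliability = 0.8250.
Difference = 0.8633 − 0.8250 = 0.038.

0.038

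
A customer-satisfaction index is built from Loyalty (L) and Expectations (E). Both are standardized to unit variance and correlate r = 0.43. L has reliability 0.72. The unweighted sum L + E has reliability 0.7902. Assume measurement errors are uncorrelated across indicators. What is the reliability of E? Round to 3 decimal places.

Var(L+E) = 2 + 2·0.43 = 2.860.
True-score variance = ρ_L + ρ_E + 2·0.43, so 0.7902 = (0.72 + ρ_E + 0.86) / 2.860.
ρ_E = 0.7902·2.860 − 0.72 − 0.86 = 0.680.

0.680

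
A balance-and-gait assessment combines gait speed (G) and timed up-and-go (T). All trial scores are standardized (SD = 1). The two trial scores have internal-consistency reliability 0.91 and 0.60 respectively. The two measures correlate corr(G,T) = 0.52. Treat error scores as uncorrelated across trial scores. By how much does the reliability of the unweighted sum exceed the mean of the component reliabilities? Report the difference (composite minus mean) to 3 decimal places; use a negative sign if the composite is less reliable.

0.084

Var(sum) = 2 + 1.04 = 3.04; true-score variance = 1.51 + 1.04 = 2.55; composite reliability = 0.8388.
Mean component reliability = 0.7550.
Difference = 0.8388 − 0.7550 = 0.084.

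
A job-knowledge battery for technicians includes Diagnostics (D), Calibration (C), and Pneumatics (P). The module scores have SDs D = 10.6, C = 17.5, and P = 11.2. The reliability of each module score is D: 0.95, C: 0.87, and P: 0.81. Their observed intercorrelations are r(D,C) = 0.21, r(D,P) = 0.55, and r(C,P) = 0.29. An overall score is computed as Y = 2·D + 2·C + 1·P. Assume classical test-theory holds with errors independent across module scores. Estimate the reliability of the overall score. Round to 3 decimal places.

0.921

Var(Y) = 2²·10.6² + 2²·17.5² + 11.2² + 2·[4·10.6·17.5·0.21 + 2·10.6·11.2·0.55 + 2·17.5·11.2·0.29] = 1799.88 + 800.184 = 2600.06.
With uncorrelated errors the cross-covariances are all true-score covariance, so they carry over unchanged; only the diagonal terms shrink to ρᵢσᵢ².
True-score variance = [2²·10.6²·0.95 + 2²·17.5²·0.87 + 11.2²·0.81] + 800.184 = 1594.32 + 800.184 = 2394.51.
Reliability = 2394.51 / 2600.06 = 0.921.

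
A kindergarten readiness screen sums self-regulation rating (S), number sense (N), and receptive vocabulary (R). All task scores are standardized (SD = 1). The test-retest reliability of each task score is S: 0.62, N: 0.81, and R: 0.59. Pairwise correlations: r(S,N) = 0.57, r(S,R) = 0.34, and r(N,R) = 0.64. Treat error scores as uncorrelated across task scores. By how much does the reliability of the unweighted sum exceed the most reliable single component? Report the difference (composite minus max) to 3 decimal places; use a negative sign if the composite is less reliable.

Var(sum) = 3 + 3.1 = 6.1; true-score variance = 2.02 + 3.1 = 5.12; composite reliability = 0.8393.
Max component reliability = 0.8100.
Difference = 0.8393 − 0.8100 = 0.029.

0.029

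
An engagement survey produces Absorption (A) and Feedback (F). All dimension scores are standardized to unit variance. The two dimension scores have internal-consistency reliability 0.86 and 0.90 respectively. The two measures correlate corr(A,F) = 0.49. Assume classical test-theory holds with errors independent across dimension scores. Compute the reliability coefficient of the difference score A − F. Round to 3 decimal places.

0.765

Var(A−F) = 1 + 1 − 2·0.49 = 2 − 0.98 = 1.02.
Because errors are independent across components, Cov(Tᵢ,Tⱼ) = Cov(Xᵢ,Xⱼ); the off-diagonal part of the true-score variance is the same as above.
True-score variance = [0.86 + 0.90] − 0.98 = 1.76 − 0.98 = 0.78.
Reliability = 0.78 / 1.02 = 0.765.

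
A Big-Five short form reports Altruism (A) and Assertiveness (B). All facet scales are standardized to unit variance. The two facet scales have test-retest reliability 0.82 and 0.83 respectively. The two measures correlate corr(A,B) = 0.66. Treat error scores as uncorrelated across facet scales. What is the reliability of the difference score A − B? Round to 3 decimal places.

Var(A−B) = 1 + 1 − 2·0.66 = 2 − 1.32 = 0.68.
With uncorrelated errors the cross-covariances are all true-score covariance, so they carry over unchanged; only the diagonal terms shrink to ρᵢσᵢ².
True-score variance = [0.82 + 0.83] − 1.32 = 1.65 − 1.32 = 0.33.
Reliability = 0.33 / 0.68 = 0.485.

0.485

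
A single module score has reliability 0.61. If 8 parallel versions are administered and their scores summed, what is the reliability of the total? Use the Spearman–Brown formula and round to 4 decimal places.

0.9260

ρ_k = kρ / (1 + (k−1)ρ) = 8·0.61 / (1 + 7·0.61) = 4.880 / 5.270 = 0.9260.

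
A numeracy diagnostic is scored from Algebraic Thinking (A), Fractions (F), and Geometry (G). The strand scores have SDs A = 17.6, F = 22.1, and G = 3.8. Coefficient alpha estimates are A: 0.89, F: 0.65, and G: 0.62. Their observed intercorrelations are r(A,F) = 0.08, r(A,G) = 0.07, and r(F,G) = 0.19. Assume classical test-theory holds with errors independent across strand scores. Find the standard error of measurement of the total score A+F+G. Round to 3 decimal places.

Var(total) = 812.61 + 103.509 = 916.119.
True-score variance = 602.106 + 103.509 = 705.615, so reliability = 0.7702.
Error variance = 916.119 − 705.615 = 210.504; SEM = √210.504 = 14.509.

14.509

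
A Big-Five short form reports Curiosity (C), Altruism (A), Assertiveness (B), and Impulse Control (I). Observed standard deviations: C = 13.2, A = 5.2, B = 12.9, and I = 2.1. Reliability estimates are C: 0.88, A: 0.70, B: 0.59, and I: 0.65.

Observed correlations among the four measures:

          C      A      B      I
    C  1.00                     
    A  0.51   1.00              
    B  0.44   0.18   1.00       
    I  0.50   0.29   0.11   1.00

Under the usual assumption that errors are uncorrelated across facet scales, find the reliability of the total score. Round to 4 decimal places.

0.8494

Var(C+A+B+I) = 13.2² + 5.2² + 12.9² + 2.1² + 2·[13.2·5.2·0.51 + 13.2·12.9·0.44 + 13.2·2.1·0.50 + 5.2·12.9·0.18 + 5.2·2.1·0.29 + 12.9·2.1·0.11] = 372.1 + 284.021 = 656.121.
Because errors are independent across components, Cov(Tᵢ,Tⱼ) = Cov(Xᵢ,Xⱼ); the off-diagonal part of the true-score variance is the same as above.
True-score variance = [13.2²·0.88 + 5.2²·0.70 + 12.9²·0.59 + 2.1²·0.65] + 284.021 = 273.308 + 284.021 = 557.329.
Reliability = 557.329 / 656.121 = 0.8494.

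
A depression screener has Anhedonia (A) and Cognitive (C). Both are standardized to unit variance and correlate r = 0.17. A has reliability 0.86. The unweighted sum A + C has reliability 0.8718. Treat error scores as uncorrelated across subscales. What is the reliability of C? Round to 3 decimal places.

Var(A+C) = 2 + 2·0.17 = 2.340.
True-score variance = ρ_A + ρ_C + 2·0.17, so 0.8718 = (0.86 + ρ_C + 0.34) / 2.340.
ρ_C = 0.8718·2.340 − 0.86 − 0.34 = 0.840.

0.840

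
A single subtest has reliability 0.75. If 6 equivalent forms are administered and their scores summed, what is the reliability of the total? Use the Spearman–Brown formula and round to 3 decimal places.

ρ_k = kρ / (1 + (k−1)ρ) = 6·0.75 / (1 + 5·0.75) = 4.500 / 4.750 = 0.947.

0.947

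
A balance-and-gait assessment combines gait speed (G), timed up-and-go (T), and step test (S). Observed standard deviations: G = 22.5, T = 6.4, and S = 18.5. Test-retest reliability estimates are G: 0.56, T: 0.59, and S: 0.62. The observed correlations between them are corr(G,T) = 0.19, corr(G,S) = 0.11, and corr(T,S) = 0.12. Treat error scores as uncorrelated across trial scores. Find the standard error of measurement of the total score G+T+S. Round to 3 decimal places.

Var(total) = 889.46 + 174.711 = 1064.17.
True-score variance = 519.861 + 174.711 = 694.572, so reliability = 0.6527.
Error variance = 1064.17 − 694.572 = 369.599; SEM = √369.599 = 19.225.

19.225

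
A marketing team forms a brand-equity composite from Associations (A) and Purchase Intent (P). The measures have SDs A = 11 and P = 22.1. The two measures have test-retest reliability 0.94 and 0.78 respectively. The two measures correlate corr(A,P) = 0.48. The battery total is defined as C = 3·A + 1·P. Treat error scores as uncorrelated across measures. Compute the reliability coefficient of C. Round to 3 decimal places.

0.924

Var(C) = 3²·11² + 22.1² + 2·[3·11·22.1·0.48] = 1577.41 + 700.128 = 2277.54.
With uncorrelated errors the cross-covariances are all true-score covariance, so they carry over unchanged; only the diagonal terms shrink to ρᵢσᵢ².
True-score variance = [3²·11²·0.94 + 22.1²·0.78] + 700.128 = 1404.62 + 700.128 = 2104.75.
Reliability = 2104.75 / 2277.54 = 0.924.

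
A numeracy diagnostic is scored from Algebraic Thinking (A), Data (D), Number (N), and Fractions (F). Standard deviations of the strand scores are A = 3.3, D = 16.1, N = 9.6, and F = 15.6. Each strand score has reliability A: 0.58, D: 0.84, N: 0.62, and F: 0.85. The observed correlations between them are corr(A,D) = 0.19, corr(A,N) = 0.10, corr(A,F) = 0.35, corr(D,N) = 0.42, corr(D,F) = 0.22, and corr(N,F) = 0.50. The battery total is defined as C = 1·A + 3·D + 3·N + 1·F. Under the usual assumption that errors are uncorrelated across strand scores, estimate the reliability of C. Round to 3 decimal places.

0.867

Var(C) = 3.3² + 3²·16.1² + 3²·9.6² + 15.6² + 2·[3·3.3·16.1·0.19 + 3·3.3·9.6·0.10 + 3.3·15.6·0.35 + 9·16.1·9.6·0.42 + 3·16.1·15.6·0.22 + 3·9.6·15.6·0.50] = 3416.58 + 2064.9 = 5481.48.
Under uncorrelated errors the observed covariances equal the true-score covariances, so only the own-variance terms attenuate.
True-score variance = [3.3²·0.58 + 3²·16.1²·0.84 + 3²·9.6²·0.62 + 15.6²·0.85] + 2064.9 = 2687.05 + 2064.9 = 4751.95.
Reliability = 4751.95 / 5481.48 = 0.867.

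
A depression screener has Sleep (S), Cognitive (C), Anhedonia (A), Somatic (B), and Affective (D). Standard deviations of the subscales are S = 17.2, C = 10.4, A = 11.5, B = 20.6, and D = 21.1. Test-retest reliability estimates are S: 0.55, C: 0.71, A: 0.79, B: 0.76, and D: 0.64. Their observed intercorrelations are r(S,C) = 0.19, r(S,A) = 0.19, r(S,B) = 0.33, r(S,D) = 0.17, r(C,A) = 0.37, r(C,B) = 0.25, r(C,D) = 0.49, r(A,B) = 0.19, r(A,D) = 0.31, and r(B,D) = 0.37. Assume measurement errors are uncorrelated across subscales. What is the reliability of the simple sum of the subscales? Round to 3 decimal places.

Var(S+C+A+B+D) = 17.2² + 10.4² + 11.5² + 20.6² + 21.1² + 2·[17.2·10.4·0.19 + 17.2·11.5·0.19 + 17.2·20.6·0.33 + 17.2·21.1·0.17 + 10.4·11.5·0.37 + 10.4·20.6·0.25 + 10.4·21.1·0.49 + 11.5·20.6·0.19 + 11.5·21.1·0.31 + 20.6·21.1·0.37] = 1405.82 + 1473.17 = 2878.99.
Because errors are independent across components, Cov(Tᵢ,Tⱼ) = Cov(Xᵢ,Xⱼ); the off-diagonal part of the true-score variance is the same as above.
True-score variance = [17.2²·0.55 + 10.4²·0.71 + 11.5²·0.79 + 20.6²·0.76 + 21.1²·0.64] + 1473.17 = 951.431 + 1473.17 = 2424.6.
Reliability = 2424.6 / 2878.99 = 0.842.

0.842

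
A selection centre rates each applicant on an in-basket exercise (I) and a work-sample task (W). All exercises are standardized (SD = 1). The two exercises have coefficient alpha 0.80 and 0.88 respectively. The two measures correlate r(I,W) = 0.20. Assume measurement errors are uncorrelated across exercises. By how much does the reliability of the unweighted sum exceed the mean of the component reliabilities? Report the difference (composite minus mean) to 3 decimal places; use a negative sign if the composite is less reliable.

0.027

Var(sum) = 2 + 0.4 = 2.4; true-score variance = 1.68 + 0.4 = 2.08; composite reliability = 0.8667.
Mean component reliability = 0.8400.
Difference = 0.8667 − 0.8400 = 0.027.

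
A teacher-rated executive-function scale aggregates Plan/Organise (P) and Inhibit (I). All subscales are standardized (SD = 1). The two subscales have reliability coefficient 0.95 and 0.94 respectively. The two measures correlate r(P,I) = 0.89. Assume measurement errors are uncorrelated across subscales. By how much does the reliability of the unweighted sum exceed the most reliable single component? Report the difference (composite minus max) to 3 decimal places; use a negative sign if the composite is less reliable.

Var(sum) = 2 + 1.78 = 3.78; true-score variance = 1.89 + 1.78 = 3.67; composite reliability = 0.9709.
Max component reliability = 0.9500.
Difference = 0.9709 − 0.9500 = 0.021.

0.021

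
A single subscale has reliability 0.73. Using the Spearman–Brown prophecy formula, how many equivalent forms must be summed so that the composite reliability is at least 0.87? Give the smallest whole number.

k ≥ ρ*(1−ρ₁)/(ρ₁(1−ρ*)) = 0.87·0.27 / (0.73·0.13) = 2.475.
Smallest integer k = 3.

3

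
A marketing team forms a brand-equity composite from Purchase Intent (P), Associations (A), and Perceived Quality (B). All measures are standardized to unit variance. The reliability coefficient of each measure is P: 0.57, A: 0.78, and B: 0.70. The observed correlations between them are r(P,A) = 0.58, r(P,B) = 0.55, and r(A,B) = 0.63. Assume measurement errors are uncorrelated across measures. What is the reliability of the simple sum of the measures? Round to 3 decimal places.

0.854

Var(P+A+B) = 3 + 2·[0.58 + 0.55 + 0.63] = 3 + 3.52 = 6.52.
Because errors are independent across components, Cov(Tᵢ,Tⱼ) = Cov(Xᵢ,Xⱼ); the off-diagonal part of the true-score variance is the same as above.
True-score variance = [0.57 + 0.78 + 0.70] + 3.52 = 2.05 + 3.52 = 5.57.
Reliability = 5.57 / 6.52 = 0.854.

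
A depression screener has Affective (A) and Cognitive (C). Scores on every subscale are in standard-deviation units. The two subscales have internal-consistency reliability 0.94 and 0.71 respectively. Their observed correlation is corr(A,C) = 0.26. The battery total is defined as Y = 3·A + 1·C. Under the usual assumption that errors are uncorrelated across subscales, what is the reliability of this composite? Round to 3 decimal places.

0.928

Var(Y) = 3² + 1 + 2·[3·0.26] = 10 + 1.56 = 11.56.
Because errors are independent across components, Cov(Tᵢ,Tⱼ) = Cov(Xᵢ,Xⱼ); the off-diagonal part of the true-score variance is the same as above.
True-score variance = [3²·0.94 + 0.71] + 1.56 = 9.17 + 1.56 = 10.73.
Reliability = 10.73 / 11.56 = 0.928.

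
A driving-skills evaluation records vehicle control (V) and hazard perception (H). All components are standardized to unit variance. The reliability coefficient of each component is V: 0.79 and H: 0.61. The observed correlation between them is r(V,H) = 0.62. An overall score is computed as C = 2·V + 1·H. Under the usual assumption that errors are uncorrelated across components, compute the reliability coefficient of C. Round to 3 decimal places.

Var(C) = 2² + 1 + 2·[2·0.62] = 5 + 2.48 = 7.48.
Because errors are independent across components, Cov(Tᵢ,Tⱼ) = Cov(Xᵢ,Xⱼ); the off-diagonal part of the true-score variance is the same as above.
True-score variance = [2²·0.79 + 0.61] + 2.48 = 3.77 + 2.48 = 6.25.
Reliability = 6.25 / 7.48 = 0.836.

0.836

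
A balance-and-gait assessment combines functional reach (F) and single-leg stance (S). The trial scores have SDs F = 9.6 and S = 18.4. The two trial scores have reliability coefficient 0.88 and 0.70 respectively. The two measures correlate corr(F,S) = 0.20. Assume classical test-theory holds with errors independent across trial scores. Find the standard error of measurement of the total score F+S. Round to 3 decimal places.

Var(total) = 430.72 + 70.656 = 501.376.
True-score variance = 318.093 + 70.656 = 388.749, so reliability = 0.7754.
Error variance = 501.376 − 388.749 = 112.627; SEM = √112.627 = 10.613.

10.613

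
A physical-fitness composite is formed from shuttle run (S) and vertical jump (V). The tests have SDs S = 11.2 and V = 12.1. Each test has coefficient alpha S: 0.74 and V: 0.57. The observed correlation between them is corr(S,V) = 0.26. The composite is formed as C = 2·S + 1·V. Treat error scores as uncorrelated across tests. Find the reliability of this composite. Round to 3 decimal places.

Var(C) = 2²·11.2² + 12.1² + 2·[2·11.2·12.1·0.26] = 648.17 + 140.941 = 789.111.
With uncorrelated errors the cross-covariances are all true-score covariance, so they carry over unchanged; only the diagonal terms shrink to ρᵢσᵢ².
True-score variance = [2²·11.2²·0.74 + 12.1²·0.57] + 140.941 = 454.756 + 140.941 = 595.697.
Reliability = 595.697 / 789.111 = 0.755.

0.755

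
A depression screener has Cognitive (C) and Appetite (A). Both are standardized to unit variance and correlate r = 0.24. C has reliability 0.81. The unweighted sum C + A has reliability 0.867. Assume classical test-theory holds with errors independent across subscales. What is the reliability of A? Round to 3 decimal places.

0.860

Var(C+A) = 2 + 2·0.24 = 2.480.
True-score variance = ρ_C + ρ_A + 2·0.24, so 0.867 = (0.81 + ρ_A + 0.48) / 2.480.
ρ_A = 0.867·2.480 − 0.81 − 0.48 = 0.860.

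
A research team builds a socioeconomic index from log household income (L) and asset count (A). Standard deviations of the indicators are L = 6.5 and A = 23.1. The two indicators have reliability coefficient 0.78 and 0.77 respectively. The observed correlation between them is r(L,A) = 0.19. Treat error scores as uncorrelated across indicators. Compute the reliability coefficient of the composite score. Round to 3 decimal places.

0.791

Var(L+A) = 6.5² + 23.1² + 2·[6.5·23.1·0.19] = 575.86 + 57.057 = 632.917.
Under uncorrelated errors the observed covariances equal the true-score covariances, so only the own-variance terms attenuate.
True-score variance = [6.5²·0.78 + 23.1²·0.77] + 57.057 = 443.835 + 57.057 = 500.892.
Reliability = 500.892 / 632.917 = 0.791.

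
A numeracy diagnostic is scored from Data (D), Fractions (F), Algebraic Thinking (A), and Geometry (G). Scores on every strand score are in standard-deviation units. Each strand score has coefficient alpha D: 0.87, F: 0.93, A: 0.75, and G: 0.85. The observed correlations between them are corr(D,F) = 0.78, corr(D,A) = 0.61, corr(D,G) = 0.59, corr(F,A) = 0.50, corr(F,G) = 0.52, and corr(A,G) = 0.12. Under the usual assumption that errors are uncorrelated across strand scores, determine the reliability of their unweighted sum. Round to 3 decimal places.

Var(D+F+A+G) = 4 + 2·[0.78 + 0.61 + 0.59 + 0.50 + 0.52 + 0.12] = 4 + 6.24 = 10.24.
Because errors are independent across components, Cov(Tᵢ,Tⱼ) = Cov(Xᵢ,Xⱼ); the off-diagonal part of the true-score variance is the same as above.
True-score variance = [0.87 + 0.93 + 0.75 + 0.85] + 6.24 = 3.4 + 6.24 = 9.64.
Reliability = 9.64 / 10.24 = 0.941.

0.941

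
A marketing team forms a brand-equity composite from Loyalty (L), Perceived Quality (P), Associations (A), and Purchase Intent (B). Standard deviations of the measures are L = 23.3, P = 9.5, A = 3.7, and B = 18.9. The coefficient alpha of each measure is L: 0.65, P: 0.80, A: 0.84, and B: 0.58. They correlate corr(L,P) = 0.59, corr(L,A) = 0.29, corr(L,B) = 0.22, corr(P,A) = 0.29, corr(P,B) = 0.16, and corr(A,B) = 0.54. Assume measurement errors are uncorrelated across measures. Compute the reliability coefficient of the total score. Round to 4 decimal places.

Var(L+P+A+B) = 23.3² + 9.5² + 3.7² + 18.9² + 2·[23.3·9.5·0.59 + 23.3·3.7·0.29 + 23.3·18.9·0.22 + 9.5·3.7·0.29 + 9.5·18.9·0.16 + 3.7·18.9·0.54] = 1004.04 + 658.325 = 1662.36.
With uncorrelated errors the cross-covariances are all true-score covariance, so they carry over unchanged; only the diagonal terms shrink to ρᵢσᵢ².
True-score variance = [23.3²·0.65 + 9.5²·0.80 + 3.7²·0.84 + 18.9²·0.58] + 658.325 = 643.76 + 658.325 = 1302.08.
Reliability = 1302.08 / 1662.36 = 0.7833.

0.7833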